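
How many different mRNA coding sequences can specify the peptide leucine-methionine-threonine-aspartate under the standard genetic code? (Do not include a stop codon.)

Leu: 6 codons.
Met: 1 codon.
Thr: 4 codons.
Asp: 2 codons.
6 × 1 × 4 × 2 = 48.

48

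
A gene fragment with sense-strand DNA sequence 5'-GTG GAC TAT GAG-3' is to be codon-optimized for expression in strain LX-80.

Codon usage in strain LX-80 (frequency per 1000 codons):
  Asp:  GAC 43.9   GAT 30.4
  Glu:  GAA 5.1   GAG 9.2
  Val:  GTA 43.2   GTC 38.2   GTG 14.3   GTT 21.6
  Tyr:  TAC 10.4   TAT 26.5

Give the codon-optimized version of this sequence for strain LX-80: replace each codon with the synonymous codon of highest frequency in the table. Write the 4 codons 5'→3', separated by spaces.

Codon 1 (Val): best is GTA at 43.2.
Codon 2 (Asp): best is GAC at 43.9.
Codon 3 (Tyr): best is TAT at 26.5.
Codon 4 (Glu): best is GAG at 9.2.

GTA GAC TAT GAG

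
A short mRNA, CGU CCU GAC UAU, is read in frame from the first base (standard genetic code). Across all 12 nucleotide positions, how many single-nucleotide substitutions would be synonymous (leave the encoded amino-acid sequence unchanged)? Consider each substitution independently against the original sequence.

8

Codon 1 (CGU, Arg): 3 synonymous substitutions.
Codon 2 (CCU, Pro): 3 synonymous substitutions.
Codon 3 (GAC, Asp): 1 synonymous substitution.
Codon 4 (UAU, Tyr): 1 synonymous substitution.
Total: 3 + 3 + 1 + 1 = 8.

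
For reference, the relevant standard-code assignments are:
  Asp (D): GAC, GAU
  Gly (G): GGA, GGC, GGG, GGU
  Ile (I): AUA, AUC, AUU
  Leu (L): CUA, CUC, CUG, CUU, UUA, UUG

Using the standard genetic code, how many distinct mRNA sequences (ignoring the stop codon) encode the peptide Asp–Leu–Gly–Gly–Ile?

576

Asp: 2 codons.
Leu: 6 codons.
Gly: 4 codons.
Gly: 4 codons.
Ile: 3 codons.
2 × 6 × 4 × 4 × 3 = 576.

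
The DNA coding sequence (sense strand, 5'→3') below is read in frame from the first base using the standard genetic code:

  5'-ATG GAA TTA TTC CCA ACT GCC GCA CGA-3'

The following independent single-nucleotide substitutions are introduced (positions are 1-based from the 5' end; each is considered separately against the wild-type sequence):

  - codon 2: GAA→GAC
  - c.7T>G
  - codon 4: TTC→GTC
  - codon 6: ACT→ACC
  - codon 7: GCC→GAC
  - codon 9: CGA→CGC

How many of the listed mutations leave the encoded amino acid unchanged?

Codon 2: GAA (Glu) → GAC (Asp) — missense.
Codon 3: TTA (Leu) → GTA (Val) — missense.
Codon 4: TTC (Phe) → GTC (Val) — missense.
Codon 6: ACT (Thr) → ACC (Thr) — synonymous.
Codon 7: GCC (Ala) → GAC (Asp) — missense.
Codon 9: CGA (Arg) → CGC (Arg) — synonymous.
Synonymous: 2 of 6.

2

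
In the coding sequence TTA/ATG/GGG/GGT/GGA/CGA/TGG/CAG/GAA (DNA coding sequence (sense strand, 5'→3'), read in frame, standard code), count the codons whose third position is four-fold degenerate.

Codon 1 TTA (Leu): third position 2-fold.
Codon 2 ATG (Met): third position 1-fold.
Codon 3 GGG (Gly): third position 4-fold.
Codon 4 GGT (Gly): third position 4-fold.
Codon 5 GGA (Gly): third position 4-fold.
Codon 6 CGA (Arg): third position 4-fold.
Codon 7 TGG (Trp): third position 1-fold.
Codon 8 CAG (Gln): third position 2-fold.
Codon 9 GAA (Glu): third position 2-fold.
Four-fold degenerate third positions: 4.

4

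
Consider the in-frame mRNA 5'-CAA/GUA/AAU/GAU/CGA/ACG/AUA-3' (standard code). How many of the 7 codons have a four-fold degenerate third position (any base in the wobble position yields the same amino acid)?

3

Codon 1 CAA (Gln): third position 2-fold.
Codon 2 GUA (Val): third position 4-fold.
Codon 3 AAU (Asn): third position 2-fold.
Codon 4 GAU (Asp): third position 2-fold.
Codon 5 CGA (Arg): third position 4-fold.
Codon 6 ACG (Thr): third position 4-fold.
Codon 7 AUA (Ile): third position 3-fold.
Four-fold degenerate third positions: 3.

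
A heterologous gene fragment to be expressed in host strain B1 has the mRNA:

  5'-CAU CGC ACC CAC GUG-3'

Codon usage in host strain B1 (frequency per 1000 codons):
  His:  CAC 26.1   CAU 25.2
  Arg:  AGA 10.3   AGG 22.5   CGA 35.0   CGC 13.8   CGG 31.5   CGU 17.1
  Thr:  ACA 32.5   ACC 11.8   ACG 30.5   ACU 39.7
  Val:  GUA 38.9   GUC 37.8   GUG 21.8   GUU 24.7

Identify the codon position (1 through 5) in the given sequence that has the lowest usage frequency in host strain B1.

3

Codon 1 CAU (His): 25.2 per 1000.
Codon 2 CGC (Arg): 13.8 per 1000.
Codon 3 ACC (Thr): 11.8 per 1000.
Codon 4 CAC (His): 26.1 per 1000.
Codon 5 GUG (Val): 21.8 per 1000.
Lowest frequency is 11.8 at codon 3.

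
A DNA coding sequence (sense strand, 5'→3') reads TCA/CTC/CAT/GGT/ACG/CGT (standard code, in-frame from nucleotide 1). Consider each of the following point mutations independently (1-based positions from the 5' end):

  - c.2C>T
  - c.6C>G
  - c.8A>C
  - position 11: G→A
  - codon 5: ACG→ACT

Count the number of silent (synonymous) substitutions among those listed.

Codon 1: TCA (Ser) → TTA (Leu) — missense.
Codon 2: CTC (Leu) → CTG (Leu) — synonymous.
Codon 3: CAT (His) → CCT (Pro) — missense.
Codon 4: GGT (Gly) → GAT (Asp) — missense.
Codon 5: ACG (Thr) → ACT (Thr) — synonymous.
Synonymous: 2 of 5.

2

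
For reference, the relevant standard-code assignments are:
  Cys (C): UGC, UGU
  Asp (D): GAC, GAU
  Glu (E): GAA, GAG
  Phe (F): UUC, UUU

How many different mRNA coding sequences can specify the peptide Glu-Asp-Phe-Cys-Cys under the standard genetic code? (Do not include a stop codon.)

32

Glu: 2 codons.
Asp: 2 codons.
Phe: 2 codons.
Cys: 2 codons.
Cys: 2 codons.
2 × 2 × 2 × 2 × 2 = 32.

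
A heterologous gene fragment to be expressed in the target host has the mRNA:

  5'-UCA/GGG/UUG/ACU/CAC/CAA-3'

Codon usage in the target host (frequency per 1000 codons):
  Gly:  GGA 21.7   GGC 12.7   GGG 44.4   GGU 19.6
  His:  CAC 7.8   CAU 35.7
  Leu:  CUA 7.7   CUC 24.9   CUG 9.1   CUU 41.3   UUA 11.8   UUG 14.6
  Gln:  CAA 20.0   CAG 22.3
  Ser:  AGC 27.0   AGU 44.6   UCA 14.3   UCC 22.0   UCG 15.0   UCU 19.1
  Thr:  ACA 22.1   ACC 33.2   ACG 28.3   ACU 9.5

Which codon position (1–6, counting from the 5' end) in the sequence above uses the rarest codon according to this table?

Codon 1 UCA (Ser): 14.3 per 1000.
Codon 2 GGG (Gly): 44.4 per 1000.
Codon 3 UUG (Leu): 14.6 per 1000.
Codon 4 ACU (Thr): 9.5 per 1000.
Codon 5 CAC (His): 7.8 per 1000.
Codon 6 CAA (Gln): 20.0 per 1000.
Lowest frequency is 7.8 at codon 5.

5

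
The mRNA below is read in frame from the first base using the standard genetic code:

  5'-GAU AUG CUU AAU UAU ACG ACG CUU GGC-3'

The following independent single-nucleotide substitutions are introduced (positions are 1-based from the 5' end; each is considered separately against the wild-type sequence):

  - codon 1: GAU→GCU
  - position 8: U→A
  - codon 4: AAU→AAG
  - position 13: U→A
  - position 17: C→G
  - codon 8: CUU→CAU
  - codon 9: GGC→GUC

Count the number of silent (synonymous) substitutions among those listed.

0

Codon 1: GAU (Asp) → GCU (Ala) — missense.
Codon 3: CUU (Leu) → CAU (His) — missense.
Codon 4: AAU (Asn) → AAG (Lys) — missense.
Codon 5: UAU (Tyr) → AAU (Asn) — missense.
Codon 6: ACG (Thr) → AGG (Arg) — missense.
Codon 8: CUU (Leu) → CAU (His) — missense.
Codon 9: GGC (Gly) → GUC (Val) — missense.
Synonymous: 0 of 7.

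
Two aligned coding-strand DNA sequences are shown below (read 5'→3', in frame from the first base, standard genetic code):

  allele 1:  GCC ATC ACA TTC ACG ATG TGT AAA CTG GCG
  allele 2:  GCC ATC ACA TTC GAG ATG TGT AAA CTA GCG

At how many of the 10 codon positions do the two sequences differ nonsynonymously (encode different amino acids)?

Codon 1: GCC Ala / GCC Ala — identical.
Codon 2: ATC Ile / ATC Ile — identical.
Codon 3: ACA Thr / ACA Thr — identical.
Codon 4: TTC Phe / TTC Phe — identical.
Codon 5: ACG Thr / GAG Glu — nonsynonymous.
Codon 6: ATG Met / ATG Met — identical.
Codon 7: TGT Cys / TGT Cys — identical.
Codon 8: AAA Lys / AAA Lys — identical.
Codon 9: CTG Leu / CTA Leu — synonymous.
Codon 10: GCG Ala / GCG Ala — identical.
Nonsynonymous differences: 1.

1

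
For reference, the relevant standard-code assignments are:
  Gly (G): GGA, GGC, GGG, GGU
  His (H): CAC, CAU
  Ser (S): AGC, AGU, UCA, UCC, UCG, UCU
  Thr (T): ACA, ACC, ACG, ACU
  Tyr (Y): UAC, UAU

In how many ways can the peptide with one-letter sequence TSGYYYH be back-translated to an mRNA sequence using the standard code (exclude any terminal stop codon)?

1536

Thr: 4 codons.
Ser: 6 codons.
Gly: 4 codons.
Tyr: 2 codons.
Tyr: 2 codons.
Tyr: 2 codons.
His: 2 codons.
4 × 6 × 4 × 2 × 2 × 2 × 2 = 1536.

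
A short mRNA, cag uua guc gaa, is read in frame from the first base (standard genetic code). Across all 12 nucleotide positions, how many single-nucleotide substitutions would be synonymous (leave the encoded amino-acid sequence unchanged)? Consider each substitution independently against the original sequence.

Codon 1 (CAG, Gln): 1 synonymous substitution.
Codon 2 (UUA, Leu): 2 synonymous substitutions.
Codon 3 (GUC, Val): 3 synonymous substitutions.
Codon 4 (GAA, Glu): 1 synonymous substitution.
Total: 1 + 2 + 3 + 1 = 7.

7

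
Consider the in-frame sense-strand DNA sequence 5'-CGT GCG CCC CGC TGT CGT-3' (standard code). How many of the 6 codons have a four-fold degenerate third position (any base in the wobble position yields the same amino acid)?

Codon 1 CGT (Arg): third position 4-fold.
Codon 2 GCG (Ala): third position 4-fold.
Codon 3 CCC (Pro): third position 4-fold.
Codon 4 CGC (Arg): third position 4-fold.
Codon 5 TGT (Cys): third position 2-fold.
Codon 6 CGT (Arg): third position 4-fold.
Four-fold degenerate third positions: 5.

5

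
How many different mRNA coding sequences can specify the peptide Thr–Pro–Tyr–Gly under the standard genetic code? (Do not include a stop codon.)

Thr: 4 codons.
Pro: 4 codons.
Tyr: 2 codons.
Gly: 4 codons.
4 × 4 × 2 × 4 = 128.

128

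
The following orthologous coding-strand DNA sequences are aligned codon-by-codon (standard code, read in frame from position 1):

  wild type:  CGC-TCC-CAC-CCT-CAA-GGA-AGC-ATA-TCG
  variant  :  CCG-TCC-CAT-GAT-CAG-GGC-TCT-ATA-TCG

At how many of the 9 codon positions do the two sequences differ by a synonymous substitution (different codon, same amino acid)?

Codon 1: CGC Arg / CCG Pro — nonsynonymous.
Codon 2: TCC Ser / TCC Ser — identical.
Codon 3: CAC His / CAT His — synonymous.
Codon 4: CCT Pro / GAT Asp — nonsynonymous.
Codon 5: CAA Gln / CAG Gln — synonymous.
Codon 6: GGA Gly / GGC Gly — synonymous.
Codon 7: AGC Ser / TCT Ser — synonymous.
Codon 8: ATA Ile / ATA Ile — identical.
Codon 9: TCG Ser / TCG Ser — identical.
Synonymous differences: 4.

4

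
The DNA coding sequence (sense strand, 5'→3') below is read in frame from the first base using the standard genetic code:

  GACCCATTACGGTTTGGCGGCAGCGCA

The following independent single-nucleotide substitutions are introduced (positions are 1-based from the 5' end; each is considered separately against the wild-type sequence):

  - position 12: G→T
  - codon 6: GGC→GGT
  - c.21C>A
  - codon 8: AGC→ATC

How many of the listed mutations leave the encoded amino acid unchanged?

Codon 4: CGG (Arg) → CGT (Arg) — synonymous.
Codon 6: GGC (Gly) → GGT (Gly) — synonymous.
Codon 7: GGC (Gly) → GGA (Gly) — synonymous.
Codon 8: AGC (Ser) → ATC (Ile) — missense.
Synonymous: 3 of 4.

3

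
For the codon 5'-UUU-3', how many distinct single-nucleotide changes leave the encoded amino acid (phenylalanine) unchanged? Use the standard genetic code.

Position 1: none → 0 synonymous.
Position 2: none → 0 synonymous.
Position 3: UUC → 1 synonymous.
Total: 0 + 0 + 1 = 1.

1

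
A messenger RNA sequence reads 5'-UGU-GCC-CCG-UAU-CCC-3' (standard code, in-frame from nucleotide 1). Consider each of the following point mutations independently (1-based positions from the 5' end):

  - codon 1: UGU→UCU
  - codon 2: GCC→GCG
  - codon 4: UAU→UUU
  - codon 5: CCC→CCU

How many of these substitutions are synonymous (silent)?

2

Codon 1: UGU (Cys) → UCU (Ser) — missense.
Codon 2: GCC (Ala) → GCG (Ala) — synonymous.
Codon 4: UAU (Tyr) → UUU (Phe) — missense.
Codon 5: CCC (Pro) → CCU (Pro) — synonymous.
Synonymous: 2 of 4.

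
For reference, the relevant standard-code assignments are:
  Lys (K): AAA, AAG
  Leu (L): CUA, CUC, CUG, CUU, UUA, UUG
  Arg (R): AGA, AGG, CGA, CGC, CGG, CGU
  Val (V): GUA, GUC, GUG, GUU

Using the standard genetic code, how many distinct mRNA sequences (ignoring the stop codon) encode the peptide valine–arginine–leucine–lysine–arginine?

Val: 4 codons.
Arg: 6 codons.
Leu: 6 codons.
Lys: 2 codons.
Arg: 6 codons.
4 × 6 × 6 × 2 × 6 = 1728.

1728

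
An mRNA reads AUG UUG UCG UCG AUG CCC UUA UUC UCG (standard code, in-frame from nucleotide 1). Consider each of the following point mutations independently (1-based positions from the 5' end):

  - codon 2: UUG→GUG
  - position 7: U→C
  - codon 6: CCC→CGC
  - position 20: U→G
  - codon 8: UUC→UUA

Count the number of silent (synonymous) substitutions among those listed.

0

Codon 2: UUG (Leu) → GUG (Val) — missense.
Codon 3: UCG (Ser) → CCG (Pro) — missense.
Codon 6: CCC (Pro) → CGC (Arg) — missense.
Codon 7: UUA (Leu) → UGA (Stop) — nonsense.
Codon 8: UUC (Phe) → UUA (Leu) — missense.
Synonymous: 0 of 5.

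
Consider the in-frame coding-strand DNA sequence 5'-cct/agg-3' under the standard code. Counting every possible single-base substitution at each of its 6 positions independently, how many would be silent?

5

Codon 1 (CCT, Pro): 3 synonymous substitutions.
Codon 2 (AGG, Arg): 2 synonymous substitutions.
Total: 3 + 2 = 5.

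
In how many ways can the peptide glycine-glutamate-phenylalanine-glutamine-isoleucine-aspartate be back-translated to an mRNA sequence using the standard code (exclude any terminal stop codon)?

Gly: 4 codons.
Glu: 2 codons.
Phe: 2 codons.
Gln: 2 codons.
Ile: 3 codons.
Asp: 2 codons.
4 × 2 × 2 × 2 × 3 × 2 = 192.

192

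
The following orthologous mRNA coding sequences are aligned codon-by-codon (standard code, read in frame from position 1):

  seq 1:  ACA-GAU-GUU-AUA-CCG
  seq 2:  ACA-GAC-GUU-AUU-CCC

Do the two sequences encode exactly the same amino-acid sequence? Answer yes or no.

Codon 1: ACA Thr / ACA Thr — identical.
Codon 2: GAU Asp / GAC Asp — synonymous.
Codon 3: GUU Val / GUU Val — identical.
Codon 4: AUA Ile / AUU Ile — synonymous.
Codon 5: CCG Pro / CCC Pro — synonymous.
Nonsynonymous differences: 0 → same protein.

yes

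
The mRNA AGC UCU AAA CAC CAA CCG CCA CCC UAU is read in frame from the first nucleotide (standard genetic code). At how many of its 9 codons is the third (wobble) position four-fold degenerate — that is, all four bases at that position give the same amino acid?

Codon 1 AGC (Ser): third position 2-fold.
Codon 2 UCU (Ser): third position 4-fold.
Codon 3 AAA (Lys): third position 2-fold.
Codon 4 CAC (His): third position 2-fold.
Codon 5 CAA (Gln): third position 2-fold.
Codon 6 CCG (Pro): third position 4-fold.
Codon 7 CCA (Pro): third position 4-fold.
Codon 8 CCC (Pro): third position 4-fold.
Codon 9 UAU (Tyr): third position 2-fold.
Four-fold degenerate third positions: 4.

4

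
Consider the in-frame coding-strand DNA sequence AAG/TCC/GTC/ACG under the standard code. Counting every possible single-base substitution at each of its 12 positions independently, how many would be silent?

Codon 1 (AAG, Lys): 1 synonymous substitution.
Codon 2 (TCC, Ser): 3 synonymous substitutions.
Codon 3 (GTC, Val): 3 synonymous substitutions.
Codon 4 (ACG, Thr): 3 synonymous substitutions.
Total: 1 + 3 + 3 + 3 = 10.

10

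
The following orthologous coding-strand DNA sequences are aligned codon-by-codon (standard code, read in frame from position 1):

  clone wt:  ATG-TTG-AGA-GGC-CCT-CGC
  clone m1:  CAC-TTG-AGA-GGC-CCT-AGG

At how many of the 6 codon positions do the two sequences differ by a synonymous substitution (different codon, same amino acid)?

1

Codon 1: ATG Met / CAC His — nonsynonymous.
Codon 2: TTG Leu / TTG Leu — identical.
Codon 3: AGA Arg / AGA Arg — identical.
Codon 4: GGC Gly / GGC Gly — identical.
Codon 5: CCT Pro / CCT Pro — identical.
Codon 6: CGC Arg / AGG Arg — synonymous.
Synonymous differences: 1.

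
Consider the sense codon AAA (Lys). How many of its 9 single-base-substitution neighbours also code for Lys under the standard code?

1

Position 1: none → 0 synonymous.
Position 2: none → 0 synonymous.
Position 3: AAG → 1 synonymous.
Total: 0 + 0 + 1 = 1.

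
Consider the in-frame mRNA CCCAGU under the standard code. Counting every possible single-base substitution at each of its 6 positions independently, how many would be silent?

4

Codon 1 (CCC, Pro): 3 synonymous substitutions.
Codon 2 (AGU, Ser): 1 synonymous substitution.
Total: 3 + 1 = 4.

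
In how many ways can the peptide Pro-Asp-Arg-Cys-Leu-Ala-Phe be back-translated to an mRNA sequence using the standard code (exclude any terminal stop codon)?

4608

Pro: 4 codons.
Asp: 2 codons.
Arg: 6 codons.
Cys: 2 codons.
Leu: 6 codons.
Ala: 4 codons.
Phe: 2 codons.
4 × 2 × 6 × 2 × 6 × 4 × 2 = 4608.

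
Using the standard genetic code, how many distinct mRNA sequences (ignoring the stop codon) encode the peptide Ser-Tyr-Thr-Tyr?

96

Ser: 6 codons.
Tyr: 2 codons.
Thr: 4 codons.
Tyr: 2 codons.
6 × 2 × 4 × 2 = 96.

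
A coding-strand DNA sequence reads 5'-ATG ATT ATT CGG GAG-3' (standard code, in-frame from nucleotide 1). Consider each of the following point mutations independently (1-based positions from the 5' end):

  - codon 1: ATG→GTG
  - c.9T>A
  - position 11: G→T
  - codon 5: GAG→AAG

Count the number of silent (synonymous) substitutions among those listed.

1

Codon 1: ATG (Met) → GTG (Val) — missense.
Codon 3: ATT (Ile) → ATA (Ile) — synonymous.
Codon 4: CGG (Arg) → CTG (Leu) — missense.
Codon 5: GAG (Glu) → AAG (Lys) — missense.
Synonymous: 1 of 4.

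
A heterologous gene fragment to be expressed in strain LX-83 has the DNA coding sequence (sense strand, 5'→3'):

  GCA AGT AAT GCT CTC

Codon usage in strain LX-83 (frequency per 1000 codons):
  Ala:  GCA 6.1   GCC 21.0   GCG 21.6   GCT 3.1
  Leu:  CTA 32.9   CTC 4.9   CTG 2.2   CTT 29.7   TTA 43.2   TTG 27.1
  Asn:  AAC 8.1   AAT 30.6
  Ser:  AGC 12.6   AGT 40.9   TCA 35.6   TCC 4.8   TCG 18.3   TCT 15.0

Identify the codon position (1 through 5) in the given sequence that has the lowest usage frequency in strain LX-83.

4

Codon 1 GCA (Ala): 6.1 per 1000.
Codon 2 AGT (Ser): 40.9 per 1000.
Codon 3 AAT (Asn): 30.6 per 1000.
Codon 4 GCT (Ala): 3.1 per 1000.
Codon 5 CTC (Leu): 4.9 per 1000.
Lowest frequency is 3.1 at codon 4.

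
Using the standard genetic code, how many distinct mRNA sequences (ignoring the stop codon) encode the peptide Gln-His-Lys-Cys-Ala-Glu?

128

Gln: 2 codons.
His: 2 codons.
Lys: 2 codons.
Cys: 2 codons.
Ala: 4 codons.
Glu: 2 codons.
2 × 2 × 2 × 2 × 4 × 2 = 128.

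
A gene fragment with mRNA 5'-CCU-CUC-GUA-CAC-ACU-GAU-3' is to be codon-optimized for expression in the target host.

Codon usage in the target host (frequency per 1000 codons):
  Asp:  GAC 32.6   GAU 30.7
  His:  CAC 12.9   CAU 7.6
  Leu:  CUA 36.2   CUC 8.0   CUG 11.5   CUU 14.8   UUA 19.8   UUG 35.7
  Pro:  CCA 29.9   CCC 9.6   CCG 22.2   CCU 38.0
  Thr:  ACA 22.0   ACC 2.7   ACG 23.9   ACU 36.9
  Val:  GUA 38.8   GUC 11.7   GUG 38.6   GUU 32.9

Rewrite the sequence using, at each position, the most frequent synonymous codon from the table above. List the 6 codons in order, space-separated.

CCU CUA GUA CAC ACU GAC

Codon 1 (Pro): best is CCU at 38.0.
Codon 2 (Leu): best is CUA at 36.2.
Codon 3 (Val): best is GUA at 38.8.
Codon 4 (His): best is CAC at 12.9.
Codon 5 (Thr): best is ACU at 36.9.
Codon 6 (Asp): best is GAC at 32.6.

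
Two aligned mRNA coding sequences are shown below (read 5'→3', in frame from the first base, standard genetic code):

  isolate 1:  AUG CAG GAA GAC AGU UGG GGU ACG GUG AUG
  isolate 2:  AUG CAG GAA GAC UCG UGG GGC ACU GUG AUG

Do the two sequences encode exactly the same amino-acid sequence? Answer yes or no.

yes

Codon 1: AUG Met / AUG Met — identical.
Codon 2: CAG Gln / CAG Gln — identical.
Codon 3: GAA Glu / GAA Glu — identical.
Codon 4: GAC Asp / GAC Asp — identical.
Codon 5: AGU Ser / UCG Ser — synonymous.
Codon 6: UGG Trp / UGG Trp — identical.
Codon 7: GGU Gly / GGC Gly — synonymous.
Codon 8: ACG Thr / ACU Thr — synonymous.
Codon 9: GUG Val / GUG Val — identical.
Codon 10: AUG Met / AUG Met — identical.
Nonsynonymous differences: 0 → same protein.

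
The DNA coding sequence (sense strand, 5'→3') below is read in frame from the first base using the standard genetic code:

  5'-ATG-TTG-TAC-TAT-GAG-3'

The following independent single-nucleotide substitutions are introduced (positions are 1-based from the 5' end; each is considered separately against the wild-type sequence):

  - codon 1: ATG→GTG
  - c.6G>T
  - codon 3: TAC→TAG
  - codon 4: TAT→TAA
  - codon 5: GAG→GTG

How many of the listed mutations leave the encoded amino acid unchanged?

0

Codon 1: ATG (Met) → GTG (Val) — missense.
Codon 2: TTG (Leu) → TTT (Phe) — missense.
Codon 3: TAC (Tyr) → TAG (Stop) — nonsense.
Codon 4: TAT (Tyr) → TAA (Stop) — nonsense.
Codon 5: GAG (Glu) → GTG (Val) — missense.
Synonymous: 0 of 5.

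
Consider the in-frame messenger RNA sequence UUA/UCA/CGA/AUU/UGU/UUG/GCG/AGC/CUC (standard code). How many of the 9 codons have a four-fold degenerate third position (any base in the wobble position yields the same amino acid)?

Codon 1 UUA (Leu): third position 2-fold.
Codon 2 UCA (Ser): third position 4-fold.
Codon 3 CGA (Arg): third position 4-fold.
Codon 4 AUU (Ile): third position 3-fold.
Codon 5 UGU (Cys): third position 2-fold.
Codon 6 UUG (Leu): third position 2-fold.
Codon 7 GCG (Ala): third position 4-fold.
Codon 8 AGC (Ser): third position 2-fold.
Codon 9 CUC (Leu): third position 4-fold.
Four-fold degenerate third positions: 4.

4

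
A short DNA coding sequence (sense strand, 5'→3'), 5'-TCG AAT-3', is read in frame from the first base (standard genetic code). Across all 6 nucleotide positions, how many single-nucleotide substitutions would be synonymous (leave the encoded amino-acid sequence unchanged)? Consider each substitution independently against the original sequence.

4

Codon 1 (TCG, Ser): 3 synonymous substitutions.
Codon 2 (AAT, Asn): 1 synonymous substitution.
Total: 3 + 1 = 4.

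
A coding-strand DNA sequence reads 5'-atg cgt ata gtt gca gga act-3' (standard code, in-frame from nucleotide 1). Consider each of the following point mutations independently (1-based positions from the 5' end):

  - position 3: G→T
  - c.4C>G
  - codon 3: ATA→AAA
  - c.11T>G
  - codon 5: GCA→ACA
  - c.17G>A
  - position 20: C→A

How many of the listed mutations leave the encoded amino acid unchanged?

0

Codon 1: ATG (Met) → ATT (Ile) — missense.
Codon 2: CGT (Arg) → GGT (Gly) — missense.
Codon 3: ATA (Ile) → AAA (Lys) — missense.
Codon 4: GTT (Val) → GGT (Gly) — missense.
Codon 5: GCA (Ala) → ACA (Thr) — missense.
Codon 6: GGA (Gly) → GAA (Glu) — missense.
Codon 7: ACT (Thr) → AAT (Asn) — missense.
Synonymous: 0 of 7.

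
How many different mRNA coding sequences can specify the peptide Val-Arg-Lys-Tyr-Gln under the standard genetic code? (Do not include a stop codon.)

Val: 4 codons.
Arg: 6 codons.
Lys: 2 codons.
Tyr: 2 codons.
Gln: 2 codons.
4 × 6 × 2 × 2 × 2 = 192.

192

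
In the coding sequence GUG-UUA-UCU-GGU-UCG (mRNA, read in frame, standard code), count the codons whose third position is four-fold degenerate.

4

Codon 1 GUG (Val): third position 4-fold.
Codon 2 UUA (Leu): third position 2-fold.
Codon 3 UCU (Ser): third position 4-fold.
Codon 4 GGU (Gly): third position 4-fold.
Codon 5 UCG (Ser): third position 4-fold.
Four-fold degenerate third positions: 4.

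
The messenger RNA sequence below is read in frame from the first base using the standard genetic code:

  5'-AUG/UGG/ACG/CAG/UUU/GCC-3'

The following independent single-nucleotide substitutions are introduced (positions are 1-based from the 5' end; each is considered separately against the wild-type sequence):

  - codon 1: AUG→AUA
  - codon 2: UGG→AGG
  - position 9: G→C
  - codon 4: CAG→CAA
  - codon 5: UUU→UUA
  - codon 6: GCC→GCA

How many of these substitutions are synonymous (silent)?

3

Codon 1: AUG (Met) → AUA (Ile) — missense.
Codon 2: UGG (Trp) → AGG (Arg) — missense.
Codon 3: ACG (Thr) → ACC (Thr) — synonymous.
Codon 4: CAG (Gln) → CAA (Gln) — synonymous.
Codon 5: UUU (Phe) → UUA (Leu) — missense.
Codon 6: GCC (Ala) → GCA (Ala) — synonymous.
Synonymous: 3 of 6.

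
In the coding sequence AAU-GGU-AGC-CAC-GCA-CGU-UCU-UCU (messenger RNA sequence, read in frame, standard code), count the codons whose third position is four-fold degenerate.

5

Codon 1 AAU (Asn): third position 2-fold.
Codon 2 GGU (Gly): third position 4-fold.
Codon 3 AGC (Ser): third position 2-fold.
Codon 4 CAC (His): third position 2-fold.
Codon 5 GCA (Ala): third position 4-fold.
Codon 6 CGU (Arg): third position 4-fold.
Codon 7 UCU (Ser): third position 4-fold.
Codon 8 UCU (Ser): third position 4-fold.
Four-fold degenerate third positions: 5.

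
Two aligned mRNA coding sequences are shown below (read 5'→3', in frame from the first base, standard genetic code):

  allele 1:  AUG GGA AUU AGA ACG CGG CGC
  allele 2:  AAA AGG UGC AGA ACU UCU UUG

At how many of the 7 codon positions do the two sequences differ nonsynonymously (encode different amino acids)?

Codon 1: AUG Met / AAA Lys — nonsynonymous.
Codon 2: GGA Gly / AGG Arg — nonsynonymous.
Codon 3: AUU Ile / UGC Cys — nonsynonymous.
Codon 4: AGA Arg / AGA Arg — identical.
Codon 5: ACG Thr / ACU Thr — synonymous.
Codon 6: CGG Arg / UCU Ser — nonsynonymous.
Codon 7: CGC Arg / UUG Leu — nonsynonymous.
Nonsynonymous differences: 5.

5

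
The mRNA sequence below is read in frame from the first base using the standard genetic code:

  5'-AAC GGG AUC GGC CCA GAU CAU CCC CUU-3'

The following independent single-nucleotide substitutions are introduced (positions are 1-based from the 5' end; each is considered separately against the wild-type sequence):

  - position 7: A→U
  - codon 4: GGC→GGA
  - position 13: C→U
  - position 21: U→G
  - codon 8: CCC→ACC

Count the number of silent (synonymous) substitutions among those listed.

1

Codon 3: AUC (Ile) → UUC (Phe) — missense.
Codon 4: GGC (Gly) → GGA (Gly) — synonymous.
Codon 5: CCA (Pro) → UCA (Ser) — missense.
Codon 7: CAU (His) → CAG (Gln) — missense.
Codon 8: CCC (Pro) → ACC (Thr) — missense.
Synonymous: 1 of 5.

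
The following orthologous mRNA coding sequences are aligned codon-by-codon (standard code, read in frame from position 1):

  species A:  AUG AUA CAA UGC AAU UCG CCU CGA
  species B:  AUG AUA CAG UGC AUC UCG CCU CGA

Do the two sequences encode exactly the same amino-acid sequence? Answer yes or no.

Codon 1: AUG Met / AUG Met — identical.
Codon 2: AUA Ile / AUA Ile — identical.
Codon 3: CAA Gln / CAG Gln — synonymous.
Codon 4: UGC Cys / UGC Cys — identical.
Codon 5: AAU Asn / AUC Ile — nonsynonymous.
Codon 6: UCG Ser / UCG Ser — identical.
Codon 7: CCU Pro / CCU Pro — identical.
Codon 8: CGA Arg / CGA Arg — identical.
Nonsynonymous differences: 1 → different protein.

no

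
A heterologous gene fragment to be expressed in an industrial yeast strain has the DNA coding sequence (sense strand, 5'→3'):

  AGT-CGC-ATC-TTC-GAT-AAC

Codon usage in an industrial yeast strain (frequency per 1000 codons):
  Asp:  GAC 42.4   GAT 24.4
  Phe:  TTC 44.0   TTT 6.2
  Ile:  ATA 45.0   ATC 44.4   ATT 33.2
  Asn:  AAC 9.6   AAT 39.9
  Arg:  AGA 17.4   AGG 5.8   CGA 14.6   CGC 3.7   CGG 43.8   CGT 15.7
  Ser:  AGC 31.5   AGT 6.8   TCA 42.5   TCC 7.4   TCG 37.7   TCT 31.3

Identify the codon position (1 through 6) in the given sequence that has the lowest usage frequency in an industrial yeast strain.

2

Codon 1 AGT (Ser): 6.8 per 1000.
Codon 2 CGC (Arg): 3.7 per 1000.
Codon 3 ATC (Ile): 44.4 per 1000.
Codon 4 TTC (Phe): 44.0 per 1000.
Codon 5 GAT (Asp): 24.4 per 1000.
Codon 6 AAC (Asn): 9.6 per 1000.
Lowest frequency is 3.7 at codon 2.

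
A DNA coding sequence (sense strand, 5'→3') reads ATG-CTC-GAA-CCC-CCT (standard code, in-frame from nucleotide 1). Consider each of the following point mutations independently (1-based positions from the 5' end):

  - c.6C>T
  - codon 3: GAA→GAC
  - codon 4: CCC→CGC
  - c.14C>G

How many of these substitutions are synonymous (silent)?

Codon 2: CTC (Leu) → CTT (Leu) — synonymous.
Codon 3: GAA (Glu) → GAC (Asp) — missense.
Codon 4: CCC (Pro) → CGC (Arg) — missense.
Codon 5: CCT (Pro) → CGT (Arg) — missense.
Synonymous: 1 of 4.

1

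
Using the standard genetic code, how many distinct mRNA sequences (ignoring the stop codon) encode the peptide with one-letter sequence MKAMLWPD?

Met: 1 codon.
Lys: 2 codons.
Ala: 4 codons.
Met: 1 codon.
Leu: 6 codons.
Trp: 1 codon.
Pro: 4 codons.
Asp: 2 codons.
1 × 2 × 4 × 1 × 6 × 1 × 4 × 2 = 384.

384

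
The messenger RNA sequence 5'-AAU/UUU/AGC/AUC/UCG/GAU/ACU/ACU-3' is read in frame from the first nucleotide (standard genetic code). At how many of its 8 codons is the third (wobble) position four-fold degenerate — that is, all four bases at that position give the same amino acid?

3

Codon 1 AAU (Asn): third position 2-fold.
Codon 2 UUU (Phe): third position 2-fold.
Codon 3 AGC (Ser): third position 2-fold.
Codon 4 AUC (Ile): third position 3-fold.
Codon 5 UCG (Ser): third position 4-fold.
Codon 6 GAU (Asp): third position 2-fold.
Codon 7 ACU (Thr): third position 4-fold.
Codon 8 ACU (Thr): third position 4-fold.
Four-fold degenerate third positions: 3.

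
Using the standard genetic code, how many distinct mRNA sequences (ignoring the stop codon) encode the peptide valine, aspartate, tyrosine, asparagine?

Val: 4 codons.
Asp: 2 codons.
Tyr: 2 codons.
Asn: 2 codons.
4 × 2 × 2 × 2 = 32.

32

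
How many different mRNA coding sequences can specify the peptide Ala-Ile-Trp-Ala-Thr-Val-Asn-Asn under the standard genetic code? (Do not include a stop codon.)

Ala: 4 codons.
Ile: 3 codons.
Trp: 1 codon.
Ala: 4 codons.
Thr: 4 codons.
Val: 4 codons.
Asn: 2 codons.
Asn: 2 codons.
4 × 3 × 1 × 4 × 4 × 4 × 2 × 2 = 3072.

3072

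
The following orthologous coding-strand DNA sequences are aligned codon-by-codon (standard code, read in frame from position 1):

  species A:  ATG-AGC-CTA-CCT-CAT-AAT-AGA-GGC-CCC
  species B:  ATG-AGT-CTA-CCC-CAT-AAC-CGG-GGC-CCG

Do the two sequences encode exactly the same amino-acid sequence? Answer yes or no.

yes

Codon 1: ATG Met / ATG Met — identical.
Codon 2: AGC Ser / AGT Ser — synonymous.
Codon 3: CTA Leu / CTA Leu — identical.
Codon 4: CCT Pro / CCC Pro — synonymous.
Codon 5: CAT His / CAT His — identical.
Codon 6: AAT Asn / AAC Asn — synonymous.
Codon 7: AGA Arg / CGG Arg — synonymous.
Codon 8: GGC Gly / GGC Gly — identical.
Codon 9: CCC Pro / CCG Pro — synonymous.
Nonsynonymous differences: 0 → same protein.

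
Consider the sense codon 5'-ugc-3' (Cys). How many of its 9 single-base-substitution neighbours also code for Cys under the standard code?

1

Position 1: none → 0 synonymous.
Position 2: none → 0 synonymous.
Position 3: UGU → 1 synonymous.
Total: 0 + 0 + 1 = 1.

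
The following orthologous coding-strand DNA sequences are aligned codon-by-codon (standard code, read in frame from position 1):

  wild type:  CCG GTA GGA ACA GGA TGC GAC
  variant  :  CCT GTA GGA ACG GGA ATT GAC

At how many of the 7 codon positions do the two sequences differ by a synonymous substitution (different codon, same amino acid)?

Codon 1: CCG Pro / CCT Pro — synonymous.
Codon 2: GTA Val / GTA Val — identical.
Codon 3: GGA Gly / GGA Gly — identical.
Codon 4: ACA Thr / ACG Thr — synonymous.
Codon 5: GGA Gly / GGA Gly — identical.
Codon 6: TGC Cys / ATT Ile — nonsynonymous.
Codon 7: GAC Asp / GAC Asp — identical.
Synonymous differences: 2.

2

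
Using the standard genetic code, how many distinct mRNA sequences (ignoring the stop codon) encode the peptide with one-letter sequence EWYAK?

Glu: 2 codons.
Trp: 1 codon.
Tyr: 2 codons.
Ala: 4 codons.
Lys: 2 codons.
2 × 1 × 2 × 4 × 2 = 32.

32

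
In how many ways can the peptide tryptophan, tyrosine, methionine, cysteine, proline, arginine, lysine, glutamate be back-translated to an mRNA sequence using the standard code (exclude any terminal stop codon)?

Trp: 1 codon.
Tyr: 2 codons.
Met: 1 codon.
Cys: 2 codons.
Pro: 4 codons.
Arg: 6 codons.
Lys: 2 codons.
Glu: 2 codons.
1 × 2 × 1 × 2 × 4 × 6 × 2 × 2 = 384.

384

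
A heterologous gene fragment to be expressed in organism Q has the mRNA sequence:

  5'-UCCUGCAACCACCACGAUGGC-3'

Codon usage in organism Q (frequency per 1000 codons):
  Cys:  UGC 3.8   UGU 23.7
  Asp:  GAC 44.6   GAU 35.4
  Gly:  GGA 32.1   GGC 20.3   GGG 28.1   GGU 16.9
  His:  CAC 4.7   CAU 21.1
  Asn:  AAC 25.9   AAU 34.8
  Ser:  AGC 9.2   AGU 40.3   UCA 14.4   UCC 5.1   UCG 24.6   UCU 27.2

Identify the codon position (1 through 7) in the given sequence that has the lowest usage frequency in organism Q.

Codon 1 UCC (Ser): 5.1 per 1000.
Codon 2 UGC (Cys): 3.8 per 1000.
Codon 3 AAC (Asn): 25.9 per 1000.
Codon 4 CAC (His): 4.7 per 1000.
Codon 5 CAC (His): 4.7 per 1000.
Codon 6 GAU (Asp): 35.4 per 1000.
Codon 7 GGC (Gly): 20.3 per 1000.
Lowest frequency is 3.8 at codon 2.

2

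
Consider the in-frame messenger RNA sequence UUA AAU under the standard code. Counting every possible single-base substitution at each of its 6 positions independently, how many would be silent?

3

Codon 1 (UUA, Leu): 2 synonymous substitutions.
Codon 2 (AAU, Asn): 1 synonymous substitution.
Total: 2 + 1 = 3.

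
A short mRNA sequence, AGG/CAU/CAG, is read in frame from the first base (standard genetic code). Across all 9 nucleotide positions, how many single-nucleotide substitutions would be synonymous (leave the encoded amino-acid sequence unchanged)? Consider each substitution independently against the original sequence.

4

Codon 1 (AGG, Arg): 2 synonymous substitutions.
Codon 2 (CAU, His): 1 synonymous substitution.
Codon 3 (CAG, Gln): 1 synonymous substitution.
Total: 2 + 1 + 1 = 4.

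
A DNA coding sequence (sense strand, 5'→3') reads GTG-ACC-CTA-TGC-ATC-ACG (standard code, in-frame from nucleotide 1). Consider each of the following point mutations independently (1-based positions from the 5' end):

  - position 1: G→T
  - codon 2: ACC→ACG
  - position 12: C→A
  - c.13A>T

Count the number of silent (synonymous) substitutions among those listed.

Codon 1: GTG (Val) → TTG (Leu) — missense.
Codon 2: ACC (Thr) → ACG (Thr) — synonymous.
Codon 4: TGC (Cys) → TGA (Stop) — nonsense.
Codon 5: ATC (Ile) → TTC (Phe) — missense.
Synonymous: 1 of 4.

1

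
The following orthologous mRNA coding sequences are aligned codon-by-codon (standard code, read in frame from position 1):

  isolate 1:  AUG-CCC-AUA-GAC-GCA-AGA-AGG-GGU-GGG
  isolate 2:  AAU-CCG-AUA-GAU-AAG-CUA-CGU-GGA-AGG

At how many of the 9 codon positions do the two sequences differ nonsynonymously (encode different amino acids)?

Codon 1: AUG Met / AAU Asn — nonsynonymous.
Codon 2: CCC Pro / CCG Pro — synonymous.
Codon 3: AUA Ile / AUA Ile — identical.
Codon 4: GAC Asp / GAU Asp — synonymous.
Codon 5: GCA Ala / AAG Lys — nonsynonymous.
Codon 6: AGA Arg / CUA Leu — nonsynonymous.
Codon 7: AGG Arg / CGU Arg — synonymous.
Codon 8: GGU Gly / GGA Gly — synonymous.
Codon 9: GGG Gly / AGG Arg — nonsynonymous.
Nonsynonymous differences: 4.

4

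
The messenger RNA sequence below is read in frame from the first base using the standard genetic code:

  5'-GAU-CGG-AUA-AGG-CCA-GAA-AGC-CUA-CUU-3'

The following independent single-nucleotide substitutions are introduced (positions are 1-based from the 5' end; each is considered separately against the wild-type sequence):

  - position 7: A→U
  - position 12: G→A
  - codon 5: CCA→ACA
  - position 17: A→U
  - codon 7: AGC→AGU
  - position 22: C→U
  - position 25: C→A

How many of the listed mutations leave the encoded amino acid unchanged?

Codon 3: AUA (Ile) → UUA (Leu) — missense.
Codon 4: AGG (Arg) → AGA (Arg) — synonymous.
Codon 5: CCA (Pro) → ACA (Thr) — missense.
Codon 6: GAA (Glu) → GUA (Val) — missense.
Codon 7: AGC (Ser) → AGU (Ser) — synonymous.
Codon 8: CUA (Leu) → UUA (Leu) — synonymous.
Codon 9: CUU (Leu) → AUU (Ile) — missense.
Synonymous: 3 of 7.

3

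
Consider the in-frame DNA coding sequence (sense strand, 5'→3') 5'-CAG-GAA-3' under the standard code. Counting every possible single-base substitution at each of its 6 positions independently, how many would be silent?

Codon 1 (CAG, Gln): 1 synonymous substitution.
Codon 2 (GAA, Glu): 1 synonymous substitution.
Total: 1 + 1 = 2.

2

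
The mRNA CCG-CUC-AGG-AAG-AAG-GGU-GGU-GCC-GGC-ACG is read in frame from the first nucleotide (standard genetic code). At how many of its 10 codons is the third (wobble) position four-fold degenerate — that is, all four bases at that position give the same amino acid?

Codon 1 CCG (Pro): third position 4-fold.
Codon 2 CUC (Leu): third position 4-fold.
Codon 3 AGG (Arg): third position 2-fold.
Codon 4 AAG (Lys): third position 2-fold.
Codon 5 AAG (Lys): third position 2-fold.
Codon 6 GGU (Gly): third position 4-fold.
Codon 7 GGU (Gly): third position 4-fold.
Codon 8 GCC (Ala): third position 4-fold.
Codon 9 GGC (Gly): third position 4-fold.
Codon 10 ACG (Thr): third position 4-fold.
Four-fold degenerate third positions: 7.

7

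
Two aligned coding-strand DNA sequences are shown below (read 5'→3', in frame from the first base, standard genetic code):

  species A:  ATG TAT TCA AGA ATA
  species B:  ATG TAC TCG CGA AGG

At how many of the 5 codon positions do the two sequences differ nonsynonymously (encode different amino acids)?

1

Codon 1: ATG Met / ATG Met — identical.
Codon 2: TAT Tyr / TAC Tyr — synonymous.
Codon 3: TCA Ser / TCG Ser — synonymous.
Codon 4: AGA Arg / CGA Arg — synonymous.
Codon 5: ATA Ile / AGG Arg — nonsynonymous.
Nonsynonymous differences: 1.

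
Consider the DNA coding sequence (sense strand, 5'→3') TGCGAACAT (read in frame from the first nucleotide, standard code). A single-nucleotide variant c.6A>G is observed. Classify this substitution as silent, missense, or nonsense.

silent

Position 6 falls in codon 2: GAA → Glu.
After the substitution the codon is GAG → Glu.
Both encode Glu, so the change is synonymous.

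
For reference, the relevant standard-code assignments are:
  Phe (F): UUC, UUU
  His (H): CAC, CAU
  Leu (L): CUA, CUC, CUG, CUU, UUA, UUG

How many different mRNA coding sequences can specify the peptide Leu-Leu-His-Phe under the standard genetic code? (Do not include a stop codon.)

144

Leu: 6 codons.
Leu: 6 codons.
His: 2 codons.
Phe: 2 codons.
6 × 6 × 2 × 2 = 144.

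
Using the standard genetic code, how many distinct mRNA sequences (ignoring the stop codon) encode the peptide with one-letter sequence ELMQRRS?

5184

Glu: 2 codons.
Leu: 6 codons.
Met: 1 codon.
Gln: 2 codons.
Arg: 6 codons.
Arg: 6 codons.
Ser: 6 codons.
2 × 6 × 1 × 2 × 6 × 6 × 6 = 5184.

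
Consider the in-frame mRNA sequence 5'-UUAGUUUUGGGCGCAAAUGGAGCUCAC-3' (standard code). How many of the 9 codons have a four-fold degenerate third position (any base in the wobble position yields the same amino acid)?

Codon 1 UUA (Leu): third position 2-fold.
Codon 2 GUU (Val): third position 4-fold.
Codon 3 UUG (Leu): third position 2-fold.
Codon 4 GGC (Gly): third position 4-fold.
Codon 5 GCA (Ala): third position 4-fold.
Codon 6 AAU (Asn): third position 2-fold.
Codon 7 GGA (Gly): third position 4-fold.
Codon 8 GCU (Ala): third position 4-fold.
Codon 9 CAC (His): third position 2-fold.
Four-fold degenerate third positions: 5.

5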